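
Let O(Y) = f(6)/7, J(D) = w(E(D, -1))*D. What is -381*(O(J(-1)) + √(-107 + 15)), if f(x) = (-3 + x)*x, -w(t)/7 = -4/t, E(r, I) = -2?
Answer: -6858/7 - 762*I*√23 ≈ -979.71 - 3654.4*I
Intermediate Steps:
w(t) = 28/t (w(t) = -(-28)/t = 28/t)
J(D) = -14*D (J(D) = (28/(-2))*D = (28*(-½))*D = -14*D)
f(x) = x*(-3 + x)
O(Y) = 18/7 (O(Y) = (6*(-3 + 6))/7 = (6*3)*(⅐) = 18*(⅐) = 18/7)
-381*(O(J(-1)) + √(-107 + 15)) = -381*(18/7 + √(-107 + 15)) = -381*(18/7 + √(-92)) = -381*(18/7 + 2*I*√23) = -6858/7 - 762*I*√23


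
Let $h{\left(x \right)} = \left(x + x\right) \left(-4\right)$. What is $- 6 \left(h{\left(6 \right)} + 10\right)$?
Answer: $228$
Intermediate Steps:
$h{\left(x \right)} = - 8 x$ ($h{\left(x \right)} = 2 x \left(-4\right) = - 8 x$)
$- 6 \left(h{\left(6 \right)} + 10\right) = - 6 \left(\left(-8\right) 6 + 10\right) = - 6 \left(-48 + 10\right) = \left(-6\right) \left(-38\right) = 228$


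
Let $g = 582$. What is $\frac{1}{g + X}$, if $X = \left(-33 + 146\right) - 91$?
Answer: $\frac{1}{604} \approx 0.0016556$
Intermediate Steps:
$X = 22$ ($X = 113 - 91 = 22$)
$\frac{1}{g + X} = \frac{1}{582 + 22} = \frac{1}{604}$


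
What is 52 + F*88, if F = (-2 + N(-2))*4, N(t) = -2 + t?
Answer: -2060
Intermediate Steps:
F = -24 (F = (-2 + (-2 - 2))*4 = (-2 - 4)*4 = -6*4 = -24)
52 + F*88 = 52 - 24*88 = 52 - 2112 = -2060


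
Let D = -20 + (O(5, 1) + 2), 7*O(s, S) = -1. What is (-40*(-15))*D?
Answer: -76200/7 ≈ -10886.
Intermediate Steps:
O(s, S) = -⅐ (O(s, S) = (⅐)*(-1) = -⅐)
D = -127/7 (D = -20 + (-⅐ + 2) = -20 + 13/7 = -127/7 ≈ -18.143)
(-40*(-15))*D = -40*(-15)*(-127/7) = 600*(-127/7) = -76200/7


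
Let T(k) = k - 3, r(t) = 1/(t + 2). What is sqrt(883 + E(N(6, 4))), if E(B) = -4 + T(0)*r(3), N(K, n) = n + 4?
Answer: 6*sqrt(610)/5 ≈ 29.638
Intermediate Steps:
r(t) = 1/(2 + t)
N(K, n) = 4 + n
T(k) = -3 + k
E(B) = -23/5 (E(B) = -4 + (-3 + 0)/(2 + 3) = -4 - 3/5 = -23/5)
sqrt(883 + E(N(6, 4))) = sqrt(883 - 23/5) = sqrt(4392/5) = 6*sqrt(610)/5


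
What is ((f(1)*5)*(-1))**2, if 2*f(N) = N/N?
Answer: 25/4 ≈ 6.2500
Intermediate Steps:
f(N) = 1/2 (f(N) = (N/N)/2 = (1/2)*1 = 1/2)
((f(1)*5)*(-1))**2 = (((1/2)*5)*(-1))**2 = ((5/2)*(-1))**2 = (-5/2)**2 = 25/4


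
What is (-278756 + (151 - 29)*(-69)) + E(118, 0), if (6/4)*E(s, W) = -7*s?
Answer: -863174/3 ≈ -2.8772e+5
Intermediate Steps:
E(s, W) = -14*s/3 (E(s, W) = 2*(-7*s)/3 = -14*s/3)
(-278756 + (151 - 29)*(-69)) + E(118, 0) = (-278756 + (151 - 29)*(-69)) - 14/3*118 = (-278756 + 122*(-69)) - 1652/3 = (-278756 - 8418) - 1652/3 = -287174 - 1652/3 = -863174/3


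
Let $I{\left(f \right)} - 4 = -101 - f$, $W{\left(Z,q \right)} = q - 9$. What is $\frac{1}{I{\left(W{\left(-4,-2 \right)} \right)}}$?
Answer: $- \frac{1}{86} \approx -0.011628$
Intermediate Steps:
$W{\left(Z,q \right)} = -9 + q$
$I{\left(f \right)} = -97 - f$ ($I{\left(f \right)} = 4 - \left(101 + f\right) = -97 - f$)
$\frac{1}{I{\left(W{\left(-4,-2 \right)} \right)}} = \frac{1}{-97 - \left(-9 - 2\right)} = \frac{1}{-97 - -11} = \frac{1}{-97 + 11} = \frac{1}{-86} = - \frac{1}{86}$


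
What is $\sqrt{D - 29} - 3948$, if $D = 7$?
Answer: $-3948 + i \sqrt{22} \approx -3948.0 + 4.6904 i$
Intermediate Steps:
$\sqrt{D - 29} - 3948 = \sqrt{7 - 29} - 3948 = \sqrt{-22} - 3948 = i \sqrt{22} - 3948 = -3948 + i \sqrt{22}$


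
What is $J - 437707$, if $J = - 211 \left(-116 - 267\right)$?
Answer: $-356894$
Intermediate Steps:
$J = 80813$ ($J = \left(-211\right) \left(-383\right) = 80813$)
$J - 437707 = 80813 - 437707 = -356894$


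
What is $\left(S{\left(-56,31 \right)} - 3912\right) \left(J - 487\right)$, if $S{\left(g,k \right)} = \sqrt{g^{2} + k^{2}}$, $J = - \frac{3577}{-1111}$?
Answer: $\frac{2102621760}{1111} - \frac{537480 \sqrt{4097}}{1111} \approx 1.8616 \cdot 10^{6}$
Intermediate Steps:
$J = \frac{3577}{1111}$ ($J = \left(-3577\right) \left(- \frac{1}{1111}\right) = \frac{3577}{1111} \approx 3.2196$)
$\left(S{\left(-56,31 \right)} - 3912\right) \left(J - 487\right) = \left(\sqrt{\left(-56\right)^{2} + 31^{2}} - 3912\right) \left(\frac{3577}{1111} - 487\right) = \left(\sqrt{3136 + 961} - 3912\right) \left(- \frac{537480}{1111}\right) = \left(\sqrt{4097} - 3912\right) \left(- \frac{537480}{1111}\right) = \left(-3912 + \sqrt{4097}\right) \left(- \frac{537480}{1111}\right) = \frac{2102621760}{1111} - \frac{537480 \sqrt{4097}}{1111}$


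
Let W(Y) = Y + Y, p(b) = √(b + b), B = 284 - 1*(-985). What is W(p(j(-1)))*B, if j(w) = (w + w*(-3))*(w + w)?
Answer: 5076*I*√2 ≈ 7178.5*I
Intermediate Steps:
B = 1269 (B = 284 + 985 = 1269)
j(w) = -4*w² (j(w) = (w - 3*w)*(2*w) = (-2*w)*(2*w) = -4*w²)
p(b) = √2*√b (p(b) = √(2*b) = √2*√b)
W(Y) = 2*Y
W(p(j(-1)))*B = (2*(√2*√(-4*(-1)²)))*1269 = (2*(√2*√(-4*1)))*1269 = (2*(√2*√(-4)))*1269 = (2*(√2*(2*I)))*1269 = (2*(2*I*√2))*1269 = (4*I*√2)*1269 = 5076*I*√2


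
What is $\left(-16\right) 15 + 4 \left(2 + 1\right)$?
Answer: $-228$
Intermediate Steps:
$\left(-16\right) 15 + 4 \left(2 + 1\right) = -240 + 4 \cdot 3 = -240 + 12 = -228$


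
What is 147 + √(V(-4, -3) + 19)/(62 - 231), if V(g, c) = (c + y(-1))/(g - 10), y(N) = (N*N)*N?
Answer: 147 - 3*√105/1183 ≈ 146.97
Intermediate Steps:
y(N) = N³ (y(N) = N²*N = N³)
V(g, c) = (-1 + c)/(-10 + g) (V(g, c) = (c + (-1)³)/(g - 10) = (c - 1)/(-10 + g) = (-1 + c)/(-10 + g))
147 + √(V(-4, -3) + 19)/(62 - 231) = 147 + √((-1 - 3)/(-10 - 4) + 19)/(62 - 231) = 147 + √(-4/(-14) + 19)/(-169) = 147 + √(-1/14*(-4) + 19)*(-1/169) = 147 + √(2/7 + 19)*(-1/169) = 147 + √(135/7)*(-1/169) = 147 + (3*√105/7)*(-1/169) = 147 - 3*√105/1183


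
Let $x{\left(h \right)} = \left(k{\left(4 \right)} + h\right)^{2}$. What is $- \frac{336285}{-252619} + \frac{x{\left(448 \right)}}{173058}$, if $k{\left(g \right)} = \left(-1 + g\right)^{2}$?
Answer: $\frac{110956035061}{43717738902} \approx 2.538$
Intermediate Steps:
$x{\left(h \right)} = \left(9 + h\right)^{2}$ ($x{\left(h \right)} = \left(\left(-1 + 4\right)^{2} + h\right)^{2} = \left(3^{2} + h\right)^{2} = \left(9 + h\right)^{2}$)
$- \frac{336285}{-252619} + \frac{x{\left(448 \right)}}{173058} = - \frac{336285}{-252619} + \frac{\left(9 + 448\right)^{2}}{173058} = \left(-336285\right) \left(- \frac{1}{252619}\right) + 457^{2} \cdot \frac{1}{173058} = \frac{336285}{252619} + 208849 \cdot \frac{1}{173058} = \frac{336285}{252619} + \frac{208849}{173058} = \frac{110956035061}{43717738902}$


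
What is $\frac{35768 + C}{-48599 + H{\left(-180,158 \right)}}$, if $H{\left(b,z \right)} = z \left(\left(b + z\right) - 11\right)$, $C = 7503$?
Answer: $- \frac{43271}{53813} \approx -0.8041$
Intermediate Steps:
$H{\left(b,z \right)} = z \left(-11 + b + z\right)$
$\frac{35768 + C}{-48599 + H{\left(-180,158 \right)}} = \frac{35768 + 7503}{-48599 + 158 \left(-11 - 180 + 158\right)} = \frac{43271}{-48599 + 158 \left(-33\right)} = \frac{43271}{-48599 - 5214} = \frac{43271}{-53813} = 43271 \left(- \frac{1}{53813}\right) = - \frac{43271}{53813}$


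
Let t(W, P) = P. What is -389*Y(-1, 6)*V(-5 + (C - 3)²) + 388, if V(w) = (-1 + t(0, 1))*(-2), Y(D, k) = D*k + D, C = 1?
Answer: 388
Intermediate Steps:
Y(D, k) = D + D*k
V(w) = 0 (V(w) = (-1 + 1)*(-2) = 0*(-2) = 0)
-389*Y(-1, 6)*V(-5 + (C - 3)²) + 388 = -389*(-(1 + 6))*0 + 388 = -389*(-1*7)*0 + 388 = -(-2723)*0 + 388 = -389*0 + 388 = 0 + 388 = 388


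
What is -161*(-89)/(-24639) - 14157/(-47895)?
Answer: -112491044/393361635 ≈ -0.28597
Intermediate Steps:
-161*(-89)/(-24639) - 14157/(-47895) = 14329*(-1/24639) - 14157*(-1/47895) = -14329/24639 + 4719/15965 = -112491044/393361635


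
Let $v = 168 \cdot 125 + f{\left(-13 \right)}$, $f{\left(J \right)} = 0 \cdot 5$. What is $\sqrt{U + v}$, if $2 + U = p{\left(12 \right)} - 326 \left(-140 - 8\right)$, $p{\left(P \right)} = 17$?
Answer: $\sqrt{69263} \approx 263.18$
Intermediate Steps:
$f{\left(J \right)} = 0$
$v = 21000$ ($v = 168 \cdot 125 + 0 = 21000 + 0 = 21000$)
$U = 48263$ ($U = -2 - \left(-17 + 326 \left(-140 - 8\right)\right) = -2 + \left(17 - -48248\right) = -2 + \left(17 + 48248\right) = -2 + 48265 = 48263$)
$\sqrt{U + v} = \sqrt{48263 + 21000} = \sqrt{69263}$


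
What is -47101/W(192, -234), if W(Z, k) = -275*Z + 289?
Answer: 47101/52511 ≈ 0.89697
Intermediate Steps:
W(Z, k) = 289 - 275*Z
-47101/W(192, -234) = -47101/(289 - 275*192) = -47101/(289 - 52800) = -47101/(-52511) = -47101*(-1/52511) = 47101/52511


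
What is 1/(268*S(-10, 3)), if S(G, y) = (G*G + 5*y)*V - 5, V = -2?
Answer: -1/62980 ≈ -1.5878e-5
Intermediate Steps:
S(G, y) = -5 - 10*y - 2*G² (S(G, y) = (G*G + 5*y)*(-2) - 5 = (G² + 5*y)*(-2) - 5 = (-10*y - 2*G²) - 5 = -5 - 10*y - 2*G²)
1/(268*S(-10, 3)) = 1/(268*(-5 - 10*3 - 2*(-10)²)) = 1/(268*(-5 - 30 - 2*100)) = 1/(268*(-5 - 30 - 200)) = 1/(268*(-235)) = 1/(-62980) = -1/62980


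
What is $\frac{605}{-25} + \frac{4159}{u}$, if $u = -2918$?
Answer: $- \frac{373873}{14590} \approx -25.625$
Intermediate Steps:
$\frac{605}{-25} + \frac{4159}{u} = \frac{605}{-25} + \frac{4159}{-2918} = 605 \left(- \frac{1}{25}\right) + 4159 \left(- \frac{1}{2918}\right) = - \frac{121}{5} - \frac{4159}{2918} = - \frac{373873}{14590}$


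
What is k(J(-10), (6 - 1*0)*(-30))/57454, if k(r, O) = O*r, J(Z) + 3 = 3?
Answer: 0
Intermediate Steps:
J(Z) = 0 (J(Z) = -3 + 3 = 0)
k(J(-10), (6 - 1*0)*(-30))/57454 = (((6 - 1*0)*(-30))*0)/57454 = (((6 + 0)*(-30))*0)*(1/57454) = ((6*(-30))*0)*(1/57454) = -180*0*(1/57454) = 0*(1/57454) = 0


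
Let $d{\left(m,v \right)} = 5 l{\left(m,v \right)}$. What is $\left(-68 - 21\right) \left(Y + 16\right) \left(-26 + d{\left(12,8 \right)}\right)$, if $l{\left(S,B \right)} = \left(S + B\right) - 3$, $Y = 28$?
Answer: $-231044$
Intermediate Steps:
$l{\left(S,B \right)} = -3 + B + S$ ($l{\left(S,B \right)} = \left(B + S\right) - 3 = -3 + B + S$)
$d{\left(m,v \right)} = -15 + 5 m + 5 v$ ($d{\left(m,v \right)} = 5 \left(-3 + v + m\right) = 5 \left(-3 + m + v\right) = -15 + 5 m + 5 v$)
$\left(-68 - 21\right) \left(Y + 16\right) \left(-26 + d{\left(12,8 \right)}\right) = \left(-68 - 21\right) \left(28 + 16\right) \left(-26 + \left(-15 + 5 \cdot 12 + 5 \cdot 8\right)\right) = \left(-89\right) 44 \left(-26 + \left(-15 + 60 + 40\right)\right) = - 3916 \left(-26 + 85\right) = \left(-3916\right) 59 = -231044$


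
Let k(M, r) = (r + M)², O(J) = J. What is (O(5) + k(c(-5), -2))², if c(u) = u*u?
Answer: 285156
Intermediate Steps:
c(u) = u²
k(M, r) = (M + r)²
(O(5) + k(c(-5), -2))² = (5 + ((-5)² - 2)²)² = (5 + (25 - 2)²)² = (5 + 23²)² = (5 + 529)² = 534² = 285156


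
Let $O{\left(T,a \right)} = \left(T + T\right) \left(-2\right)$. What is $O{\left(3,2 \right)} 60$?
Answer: $-720$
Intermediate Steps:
$O{\left(T,a \right)} = - 4 T$ ($O{\left(T,a \right)} = 2 T \left(-2\right) = - 4 T$)
$O{\left(3,2 \right)} 60 = \left(-4\right) 3 \cdot 60 = \left(-12\right) 60 = -720$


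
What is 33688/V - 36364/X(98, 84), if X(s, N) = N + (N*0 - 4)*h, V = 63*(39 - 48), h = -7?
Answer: -871123/2268 ≈ -384.09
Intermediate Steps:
V = -567 (V = 63*(-9) = -567)
X(s, N) = 28 + N (X(s, N) = N + (N*0 - 4)*(-7) = N + (0 - 4)*(-7) = N - 4*(-7) = N + 28 = 28 + N)
33688/V - 36364/X(98, 84) = 33688/(-567) - 36364/(28 + 84) = 33688*(-1/567) - 36364/112 = -33688/567 - 36364*1/112 = -33688/567 - 9091/28 = -871123/2268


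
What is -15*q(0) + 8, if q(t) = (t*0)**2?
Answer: 8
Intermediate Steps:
q(t) = 0 (q(t) = 0**2 = 0)
-15*q(0) + 8 = -15*0 + 8 = 0 + 8 = 8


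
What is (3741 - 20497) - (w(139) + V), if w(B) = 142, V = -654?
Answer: -16244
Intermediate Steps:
(3741 - 20497) - (w(139) + V) = (3741 - 20497) - (142 - 654) = -16756 - 1*(-512) = -16756 + 512 = -16244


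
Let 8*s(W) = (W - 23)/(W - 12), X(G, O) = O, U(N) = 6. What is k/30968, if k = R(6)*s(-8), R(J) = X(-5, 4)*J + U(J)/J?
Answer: 155/990976 ≈ 0.00015641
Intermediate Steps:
s(W) = (-23 + W)/(8*(-12 + W)) (s(W) = ((W - 23)/(W - 12))/8 = ((-23 + W)/(-12 + W))/8 = (-23 + W)/(8*(-12 + W)))
R(J) = 4*J + 6/J
k = 155/32 (k = (4*6 + 6/6)*((-23 - 8)/(8*(-12 - 8))) = (24 + 6*(⅙))*((⅛)*(-31)/(-20)) = (24 + 1)*((⅛)*(-1/20)*(-31)) = 25*(31/160) = 155/32 ≈ 4.8438)
k/30968 = (155/32)/30968 = (155/32)*(1/30968) = 155/990976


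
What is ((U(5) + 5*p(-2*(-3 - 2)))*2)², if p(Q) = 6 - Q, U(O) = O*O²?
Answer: 44100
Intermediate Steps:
U(O) = O³
((U(5) + 5*p(-2*(-3 - 2)))*2)² = ((5³ + 5*(6 - (-2)*(-3 - 2)))*2)² = ((125 + 5*(6 - (-2)*(-5)))*2)² = ((125 + 5*(6 - 1*10))*2)² = ((125 + 5*(6 - 10))*2)² = ((125 + 5*(-4))*2)² = ((125 - 20)*2)² = (105*2)² = 210² = 44100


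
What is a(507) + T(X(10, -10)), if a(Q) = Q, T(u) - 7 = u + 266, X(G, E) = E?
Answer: 770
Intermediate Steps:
T(u) = 273 + u (T(u) = 7 + (u + 266) = 7 + (266 + u) = 273 + u)
a(507) + T(X(10, -10)) = 507 + (273 - 10) = 507 + 263 = 770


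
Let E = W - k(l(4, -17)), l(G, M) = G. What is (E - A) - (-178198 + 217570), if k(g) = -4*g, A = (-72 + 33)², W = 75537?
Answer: 34660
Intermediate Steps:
A = 1521 (A = (-39)² = 1521)
E = 75553 (E = 75537 - (-4)*4 = 75537 - 1*(-16) = 75537 + 16 = 75553)
(E - A) - (-178198 + 217570) = (75553 - 1*1521) - (-178198 + 217570) = (75553 - 1521) - 1*39372 = 74032 - 39372 = 34660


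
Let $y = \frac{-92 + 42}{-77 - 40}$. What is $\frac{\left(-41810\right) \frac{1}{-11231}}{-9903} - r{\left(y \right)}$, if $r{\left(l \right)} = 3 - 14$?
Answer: $\frac{1223384713}{111220593} \approx 11.0$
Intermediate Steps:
$y = \frac{50}{117}$ ($y = - \frac{50}{-117} = \left(-50\right) \left(- \frac{1}{117}\right) = \frac{50}{117} \approx 0.42735$)
$r{\left(l \right)} = -11$ ($r{\left(l \right)} = 3 - 14 = -11$)
$\frac{\left(-41810\right) \frac{1}{-11231}}{-9903} - r{\left(y \right)} = \frac{\left(-41810\right) \frac{1}{-11231}}{-9903} - -11 = \left(-41810\right) \left(- \frac{1}{11231}\right) \left(- \frac{1}{9903}\right) + 11 = \frac{41810}{11231} \left(- \frac{1}{9903}\right) + 11 = - \frac{41810}{111220593} + 11 = \frac{1223384713}{111220593}$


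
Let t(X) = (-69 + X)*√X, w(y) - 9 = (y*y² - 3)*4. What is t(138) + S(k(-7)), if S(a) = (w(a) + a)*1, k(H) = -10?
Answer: -4013 + 69*√138 ≈ -3202.4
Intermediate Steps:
w(y) = -3 + 4*y³ (w(y) = 9 + (y*y² - 3)*4 = 9 + (y³ - 3)*4 = 9 + (-3 + y³)*4 = 9 + (-12 + 4*y³) = -3 + 4*y³)
S(a) = -3 + a + 4*a³ (S(a) = ((-3 + 4*a³) + a)*1 = (-3 + a + 4*a³)*1 = -3 + a + 4*a³)
t(X) = √X*(-69 + X)
t(138) + S(k(-7)) = √138*(-69 + 138) + (-3 - 10 + 4*(-10)³) = √138*69 + (-3 - 10 + 4*(-1000)) = 69*√138 + (-3 - 10 - 4000) = 69*√138 - 4013 = -4013 + 69*√138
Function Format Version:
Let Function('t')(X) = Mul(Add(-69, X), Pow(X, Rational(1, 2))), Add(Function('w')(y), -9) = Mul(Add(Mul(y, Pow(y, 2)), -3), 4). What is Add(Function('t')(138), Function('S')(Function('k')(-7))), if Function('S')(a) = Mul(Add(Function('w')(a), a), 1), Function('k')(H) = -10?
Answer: Add(-4013, Mul(69, Pow(138, Rational(1, 2)))) ≈ -3202.4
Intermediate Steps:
Function('w')(y) = Add(-3, Mul(4, Pow(y, 3))) (Function('w')(y) = Add(9, Mul(Add(Mul(y, Pow(y, 2)), -3), 4)) = Add(9, Mul(Add(Pow(y, 3), -3), 4)) = Add(9, Mul(Add(-3, Pow(y, 3)), 4)) = Add(9, Add(-12, Mul(4, Pow(y, 3)))) = Add(-3, Mul(4, Pow(y, 3))))
Function('S')(a) = Add(-3, a, Mul(4, Pow(a, 3))) (Function('S')(a) = Mul(Add(Add(-3, Mul(4, Pow(a, 3))), a), 1) = Mul(Add(-3, a, Mul(4, Pow(a, 3))), 1) = Add(-3, a, Mul(4, Pow(a, 3))))
Function('t')(X) = Mul(Pow(X, Rational(1, 2)), Add(-69, X))
Add(Function('t')(138), Function('S')(Function('k')(-7))) = Add(Mul(Pow(138, Rational(1, 2)), Add(-69, 138)), Add(-3, -10, Mul(4, Pow(-10, 3)))) = Add(Mul(Pow(138, Rational(1, 2)), 69), Add(-3, -10, Mul(4, -1000))) = Add(Mul(69, Pow(138, Rational(1, 2))), Add(-3, -10, -4000)) = Add(Mul(69, Pow(138, Rational(1, 2))), -4013) = Add(-4013, Mul(69, Pow(138, Rational(1, 2))))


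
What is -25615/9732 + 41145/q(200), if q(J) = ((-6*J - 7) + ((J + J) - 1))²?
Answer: -4080672055/1588418112 ≈ -2.5690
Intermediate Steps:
q(J) = (-8 - 4*J)² (q(J) = ((-7 - 6*J) + (2*J - 1))² = ((-7 - 6*J) + (-1 + 2*J))² = (-8 - 4*J)²)
-25615/9732 + 41145/q(200) = -25615/9732 + 41145/((16*(2 + 200)²)) = -25615*1/9732 + 41145/((16*202²)) = -25615/9732 + 41145/((16*40804)) = -25615/9732 + 41145/652864 = -4080672055/1588418112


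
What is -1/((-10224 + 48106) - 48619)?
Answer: 1/10737 ≈ 9.3136e-5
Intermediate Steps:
-1/((-10224 + 48106) - 48619) = -1/(37882 - 48619) = -1/(-10737) = -1*(-1/10737) = 1/10737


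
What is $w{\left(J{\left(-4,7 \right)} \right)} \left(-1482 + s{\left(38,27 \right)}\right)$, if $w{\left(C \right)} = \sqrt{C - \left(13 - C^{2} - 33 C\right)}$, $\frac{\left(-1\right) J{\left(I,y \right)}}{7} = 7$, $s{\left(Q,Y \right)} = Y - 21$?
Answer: $- 28044 \sqrt{2} \approx -39660.0$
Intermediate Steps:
$s{\left(Q,Y \right)} = -21 + Y$
$J{\left(I,y \right)} = -49$ ($J{\left(I,y \right)} = \left(-7\right) 7 = -49$)
$w{\left(C \right)} = \sqrt{-13 + C^{2} + 34 C}$ ($w{\left(C \right)} = \sqrt{C + \left(-13 + C^{2} + 33 C\right)} = \sqrt{-13 + C^{2} + 34 C}$)
$w{\left(J{\left(-4,7 \right)} \right)} \left(-1482 + s{\left(38,27 \right)}\right) = \sqrt{-13 + \left(-49\right)^{2} + 34 \left(-49\right)} \left(-1482 + \left(-21 + 27\right)\right) = \sqrt{-13 + 2401 - 1666} \left(-1482 + 6\right) = \sqrt{722} \left(-1476\right) = 19 \sqrt{2} \left(-1476\right) = - 28044 \sqrt{2}$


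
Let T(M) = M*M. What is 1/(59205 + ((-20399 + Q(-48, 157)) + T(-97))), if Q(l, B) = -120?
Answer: 1/48095 ≈ 2.0792e-5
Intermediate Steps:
T(M) = M²
1/(59205 + ((-20399 + Q(-48, 157)) + T(-97))) = 1/(59205 + ((-20399 - 120) + (-97)²)) = 1/(59205 + (-20519 + 9409)) = 1/(59205 - 11110) = 1/48095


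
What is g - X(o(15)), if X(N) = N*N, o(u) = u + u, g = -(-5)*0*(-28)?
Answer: -900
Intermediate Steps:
g = 0 (g = -1*0*(-28) = 0*(-28) = 0)
o(u) = 2*u
X(N) = N²
g - X(o(15)) = 0 - (2*15)² = 0 - 1*30² = 0 - 1*900 = 0 - 900 = -900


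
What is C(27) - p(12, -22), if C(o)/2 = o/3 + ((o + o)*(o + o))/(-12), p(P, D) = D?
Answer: -446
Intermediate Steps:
C(o) = -2*o**2/3 + 2*o/3 (C(o) = 2*(o/3 + ((o + o)*(o + o))/(-12)) = 2*(o*(1/3) + ((2*o)*(2*o))*(-1/12)) = 2*(o/3 + (4*o**2)*(-1/12)) = 2*(o/3 - o**2/3) = 2*(-o**2/3 + o/3) = -2*o**2/3 + 2*o/3)
C(27) - p(12, -22) = (2/3)*27*(1 - 1*27) - 1*(-22) = (2/3)*27*(1 - 27) + 22 = (2/3)*27*(-26) + 22 = -468 + 22 = -446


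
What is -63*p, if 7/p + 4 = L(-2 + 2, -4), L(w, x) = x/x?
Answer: 147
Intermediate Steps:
L(w, x) = 1
p = -7/3 (p = 7/(-4 + 1) = 7/(-3) = 7*(-⅓) = -7/3 ≈ -2.3333)
-63*p = -63*(-7/3) = 147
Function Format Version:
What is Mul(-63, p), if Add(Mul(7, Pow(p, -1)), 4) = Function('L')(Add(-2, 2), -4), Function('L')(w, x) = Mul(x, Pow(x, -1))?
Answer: 147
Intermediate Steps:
Function('L')(w, x) = 1
p = Rational(-7, 3) (p = Mul(7, Pow(Add(-4, 1), -1)) = Mul(7, Pow(-3, -1)) = Mul(7, Rational(-1, 3)) = Rational(-7, 3) ≈ -2.3333)
Mul(-63, p) = Mul(-63, Rational(-7, 3)) = 147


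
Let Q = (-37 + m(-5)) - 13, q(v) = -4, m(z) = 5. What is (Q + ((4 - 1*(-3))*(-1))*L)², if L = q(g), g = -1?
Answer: 289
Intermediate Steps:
L = -4
Q = -45 (Q = (-37 + 5) - 13 = -32 - 13 = -45)
(Q + ((4 - 1*(-3))*(-1))*L)² = (-45 + ((4 - 1*(-3))*(-1))*(-4))² = (-45 + ((4 + 3)*(-1))*(-4))² = (-45 + (7*(-1))*(-4))² = (-45 - 7*(-4))² = (-45 + 28)² = (-17)² = 289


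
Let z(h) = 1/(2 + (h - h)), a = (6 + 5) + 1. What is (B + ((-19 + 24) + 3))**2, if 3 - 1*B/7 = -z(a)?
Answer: 4225/4 ≈ 1056.3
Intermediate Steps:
a = 12 (a = 11 + 1 = 12)
z(h) = 1/2 (z(h) = 1/(2 + 0) = 1/2)
B = 49/2 (B = 21 - (-7)/2 = 21 - 7*(-1/2) = 21 + 7/2 = 49/2 ≈ 24.500)
(B + ((-19 + 24) + 3))**2 = (49/2 + ((-19 + 24) + 3))**2 = (49/2 + (5 + 3))**2 = (49/2 + 8)**2 = (65/2)**2 = 4225/4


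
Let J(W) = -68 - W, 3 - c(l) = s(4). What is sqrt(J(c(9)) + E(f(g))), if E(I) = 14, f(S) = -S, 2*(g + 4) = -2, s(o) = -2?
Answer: I*sqrt(59) ≈ 7.6811*I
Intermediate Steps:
g = -5 (g = -4 + (1/2)*(-2) = -4 - 1 = -5)
c(l) = 5 (c(l) = 3 - 1*(-2) = 3 + 2 = 5)
sqrt(J(c(9)) + E(f(g))) = sqrt((-68 - 1*5) + 14) = sqrt((-68 - 5) + 14) = sqrt(-73 + 14) = sqrt(-59) = I*sqrt(59)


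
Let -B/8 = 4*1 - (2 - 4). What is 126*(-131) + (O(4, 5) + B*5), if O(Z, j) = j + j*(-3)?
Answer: -16756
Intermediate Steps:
B = -48 (B = -8*(4*1 - (2 - 4)) = -8*(4 - 1*(-2)) = -8*(4 + 2) = -8*6 = -48)
O(Z, j) = -2*j (O(Z, j) = j - 3*j = -2*j)
126*(-131) + (O(4, 5) + B*5) = 126*(-131) + (-2*5 - 48*5) = -16506 + (-10 - 240) = -16506 - 250 = -16756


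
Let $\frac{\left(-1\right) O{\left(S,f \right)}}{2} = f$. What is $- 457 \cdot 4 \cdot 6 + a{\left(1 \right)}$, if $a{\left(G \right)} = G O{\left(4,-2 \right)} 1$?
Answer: $-10964$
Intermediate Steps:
$O{\left(S,f \right)} = - 2 f$
$a{\left(G \right)} = 4 G$ ($a{\left(G \right)} = G \left(\left(-2\right) \left(-2\right)\right) 1 = G 4 \cdot 1 = 4 G 1 = 4 G$)
$- 457 \cdot 4 \cdot 6 + a{\left(1 \right)} = - 457 \cdot 4 \cdot 6 + 4 \cdot 1 = \left(-457\right) 24 + 4 = -10968 + 4 = -10964$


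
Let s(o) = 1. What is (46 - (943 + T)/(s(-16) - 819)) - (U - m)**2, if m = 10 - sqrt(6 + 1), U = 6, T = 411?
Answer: 10084/409 + 8*sqrt(7) ≈ 45.821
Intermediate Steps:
m = 10 - sqrt(7) ≈ 7.3542
(46 - (943 + T)/(s(-16) - 819)) - (U - m)**2 = (46 - (943 + 411)/(1 - 819)) - (6 - (10 - sqrt(7)))**2 = (46 - 1354/(-818)) - (6 + (-10 + sqrt(7)))**2 = (46 - 1354*(-1)/818) - (-4 + sqrt(7))**2 = (46 - 1*(-677/409)) - (-4 + sqrt(7))**2 = (46 + 677/409) - (-4 + sqrt(7))**2 = 19491/409 - (-4 + sqrt(7))**2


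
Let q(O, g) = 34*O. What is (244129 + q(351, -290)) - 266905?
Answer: -10842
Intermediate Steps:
(244129 + q(351, -290)) - 266905 = (244129 + 34*351) - 266905 = (244129 + 11934) - 266905 = 256063 - 266905 = -10842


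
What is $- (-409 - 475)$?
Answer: $884$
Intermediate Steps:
$- (-409 - 475) = \left(-1\right) \left(-884\right) = 884$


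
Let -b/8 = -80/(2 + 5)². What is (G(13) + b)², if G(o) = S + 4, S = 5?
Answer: 1168561/2401 ≈ 486.70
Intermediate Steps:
G(o) = 9 (G(o) = 5 + 4 = 9)
b = 640/49 (b = -(-640)/((2 + 5)²) = -(-640)/(7²) = -(-640)/49 = -8*(-80/49) = 640/49 ≈ 13.061)
(G(13) + b)² = (9 + 640/49)² = (1081/49)² = 1168561/2401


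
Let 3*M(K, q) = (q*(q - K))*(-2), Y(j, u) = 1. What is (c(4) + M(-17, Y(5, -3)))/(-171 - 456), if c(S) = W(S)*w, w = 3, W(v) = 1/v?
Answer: 15/836 ≈ 0.017943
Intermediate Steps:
M(K, q) = -2*q*(q - K)/3 (M(K, q) = ((q*(q - K))*(-2))/3 = (-2*q*(q - K))/3 = -2*q*(q - K)/3)
c(S) = 3/S
(c(4) + M(-17, Y(5, -3)))/(-171 - 456) = (3/4 + (⅔)*1*(-17 - 1*1))/(-171 - 456) = (3*(¼) + (⅔)*1*(-17 - 1))/(-627) = (¾ + (⅔)*1*(-18))*(-1/627) = (¾ - 12)*(-1/627) = -45/4*(-1/627) = 15/836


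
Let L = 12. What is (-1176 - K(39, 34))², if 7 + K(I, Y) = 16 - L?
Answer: 1375929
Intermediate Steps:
K(I, Y) = -3 (K(I, Y) = -7 + (16 - 1*12) = -7 + (16 - 12) = -7 + 4 = -3)
(-1176 - K(39, 34))² = (-1176 - 1*(-3))² = (-1176 + 3)² = (-1173)² = 1375929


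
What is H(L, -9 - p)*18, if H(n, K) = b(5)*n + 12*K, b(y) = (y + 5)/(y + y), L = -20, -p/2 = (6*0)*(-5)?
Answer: -2304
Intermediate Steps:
p = 0 (p = -2*6*0*(-5) = -0*(-5) = -2*0 = 0)
b(y) = (5 + y)/(2*y) (b(y) = (5 + y)/((2*y)) = (5 + y)*(1/(2*y)) = (5 + y)/(2*y))
H(n, K) = n + 12*K (H(n, K) = ((½)*(5 + 5)/5)*n + 12*K = ((½)*(⅕)*10)*n + 12*K = 1*n + 12*K = n + 12*K)
H(L, -9 - p)*18 = (-20 + 12*(-9 - 1*0))*18 = (-20 + 12*(-9 + 0))*18 = (-20 + 12*(-9))*18 = (-20 - 108)*18 = -128*18 = -2304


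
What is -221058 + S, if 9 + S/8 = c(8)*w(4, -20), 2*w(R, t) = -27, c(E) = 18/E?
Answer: -221373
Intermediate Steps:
w(R, t) = -27/2 (w(R, t) = (½)*(-27) = -27/2)
S = -315 (S = -72 + 8*((18/8)*(-27/2)) = -72 + 8*((18*(⅛))*(-27/2)) = -72 + 8*((9/4)*(-27/2)) = -72 + 8*(-243/8) = -72 - 243 = -315)
-221058 + S = -221058 - 315 = -221373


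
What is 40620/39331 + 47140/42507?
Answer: 3580697680/1671842817 ≈ 2.1418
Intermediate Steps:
40620/39331 + 47140/42507 = 3580697680/1671842817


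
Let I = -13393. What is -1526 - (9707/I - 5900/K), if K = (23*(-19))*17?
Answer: -151838712419/99496597 ≈ -1526.1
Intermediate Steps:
K = -7429 (K = -437*17 = -7429)
-1526 - (9707/I - 5900/K) = -1526 - (9707/(-13393) - 5900/(-7429)) = -1526 - (9707*(-1/13393) - 5900*(-1/7429)) = -1526 - (-9707/13393 + 5900/7429) = -1526 - 1*6905397/99496597 = -1526 - 6905397/99496597 = -151838712419/99496597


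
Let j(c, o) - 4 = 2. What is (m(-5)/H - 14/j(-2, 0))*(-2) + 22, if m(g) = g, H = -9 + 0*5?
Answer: 230/9 ≈ 25.556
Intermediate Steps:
j(c, o) = 6 (j(c, o) = 4 + 2 = 6)
H = -9 (H = -9 + 0 = -9)
(m(-5)/H - 14/j(-2, 0))*(-2) + 22 = (-5/(-9) - 14/6)*(-2) + 22 = (-5*(-⅑) - 14*⅙)*(-2) + 22 = (5/9 - 7/3)*(-2) + 22 = -16/9*(-2) + 22 = 32/9 + 22 = 230/9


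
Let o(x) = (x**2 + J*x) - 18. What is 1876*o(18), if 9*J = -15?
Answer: 517776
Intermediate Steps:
J = -5/3 (J = (1/9)*(-15) = -5/3 ≈ -1.6667)
o(x) = -18 + x**2 - 5*x/3 (o(x) = (x**2 - 5*x/3) - 18 = -18 + x**2 - 5*x/3)
1876*o(18) = 1876*(-18 + 18**2 - 5/3*18) = 1876*(-18 + 324 - 30) = 1876*276 = 517776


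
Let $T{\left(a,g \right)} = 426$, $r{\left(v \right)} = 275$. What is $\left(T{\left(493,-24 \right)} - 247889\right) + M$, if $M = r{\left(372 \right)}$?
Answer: $-247188$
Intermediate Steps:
$M = 275$
$\left(T{\left(493,-24 \right)} - 247889\right) + M = \left(426 - 247889\right) + 275 = -247463 + 275 = -247188$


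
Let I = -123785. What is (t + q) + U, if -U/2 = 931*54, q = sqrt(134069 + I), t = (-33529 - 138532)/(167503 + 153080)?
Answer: -32234151545/320583 + 2*sqrt(2571) ≈ -1.0045e+5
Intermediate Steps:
t = -172061/320583 ≈ -0.53671
q = 2*sqrt(2571) (q = sqrt(134069 - 123785) = sqrt(10284) = 2*sqrt(2571) ≈ 101.41)
U = -100548 (U = -1862*54 = -2*50274 = -100548)
(t + q) + U = (-172061/320583 + 2*sqrt(2571)) - 100548 = -32234151545/320583 + 2*sqrt(2571)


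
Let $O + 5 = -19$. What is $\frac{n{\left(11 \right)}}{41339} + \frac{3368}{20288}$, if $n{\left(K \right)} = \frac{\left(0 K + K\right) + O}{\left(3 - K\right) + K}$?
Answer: $\frac{52178189}{314507112} \approx 0.1659$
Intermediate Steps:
$O = -24$ ($O = -5 - 19 = -24$)
$n{\left(K \right)} = -8 + \frac{K}{3}$ ($n{\left(K \right)} = \frac{\left(0 K + K\right) - 24}{\left(3 - K\right) + K} = \frac{\left(0 + K\right) - 24}{3} = \left(K - 24\right) \frac{1}{3} = \left(-24 + K\right) \frac{1}{3} = -8 + \frac{K}{3}$)
$\frac{n{\left(11 \right)}}{41339} + \frac{3368}{20288} = \frac{-8 + \frac{1}{3} \cdot 11}{41339} + \frac{3368}{20288} = \left(-8 + \frac{11}{3}\right) \frac{1}{41339} + 3368 \cdot \frac{1}{20288} = \left(- \frac{13}{3}\right) \frac{1}{41339} + \frac{421}{2536} = - \frac{13}{124017} + \frac{421}{2536} = \frac{52178189}{314507112}$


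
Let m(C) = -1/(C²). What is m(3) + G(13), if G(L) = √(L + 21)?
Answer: -⅑ + √34 ≈ 5.7198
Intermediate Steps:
m(C) = -1/C²
G(L) = √(21 + L)
m(3) + G(13) = -1/3² + √(21 + 13) = -1*⅑ + √34 = -⅑ + √34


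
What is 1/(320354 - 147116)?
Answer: 1/173238 ≈ 5.7724e-6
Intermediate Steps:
1/(320354 - 147116) = 1/173238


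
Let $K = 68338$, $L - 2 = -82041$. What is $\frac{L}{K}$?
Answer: $- \frac{82039}{68338} \approx -1.2005$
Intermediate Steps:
$L = -82039$ ($L = 2 - 82041 = -82039$)
$\frac{L}{K} = - \frac{82039}{68338}$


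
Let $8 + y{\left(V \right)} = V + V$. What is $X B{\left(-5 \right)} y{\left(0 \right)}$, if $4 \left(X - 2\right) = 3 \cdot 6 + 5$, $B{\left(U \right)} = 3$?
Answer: $-186$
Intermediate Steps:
$y{\left(V \right)} = -8 + 2 V$ ($y{\left(V \right)} = -8 + \left(V + V\right) = -8 + 2 V$)
$X = \frac{31}{4}$ ($X = 2 + \frac{3 \cdot 6 + 5}{4} = 2 + \frac{18 + 5}{4} = 2 + \frac{1}{4} \cdot 23 = 2 + \frac{23}{4} = \frac{31}{4} \approx 7.75$)
$X B{\left(-5 \right)} y{\left(0 \right)} = \frac{31}{4} \cdot 3 \left(-8 + 2 \cdot 0\right) = \frac{93 \left(-8 + 0\right)}{4} = \frac{93}{4} \left(-8\right) = -186$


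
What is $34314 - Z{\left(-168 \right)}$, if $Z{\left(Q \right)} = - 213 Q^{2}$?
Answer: $6046026$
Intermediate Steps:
$34314 - Z{\left(-168 \right)} = 34314 - - 213 \left(-168\right)^{2} = 34314 - \left(-213\right) 28224 = 34314 - -6011712 = 34314 + 6011712 = 6046026$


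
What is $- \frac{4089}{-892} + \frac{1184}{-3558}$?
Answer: $\frac{6746267}{1586868} \approx 4.2513$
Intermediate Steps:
$- \frac{4089}{-892} + \frac{1184}{-3558} = \left(-4089\right) \left(- \frac{1}{892}\right) + 1184 \left(- \frac{1}{3558}\right) = \frac{4089}{892} - \frac{592}{1779} = \frac{6746267}{1586868}$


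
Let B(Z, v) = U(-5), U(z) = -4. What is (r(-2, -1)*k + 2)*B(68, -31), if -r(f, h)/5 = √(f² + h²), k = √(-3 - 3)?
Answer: -8 + 20*I*√30 ≈ -8.0 + 109.54*I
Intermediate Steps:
k = I*√6 (k = √(-6) = I*√6 ≈ 2.4495*I)
r(f, h) = -5*√(f² + h²)
B(Z, v) = -4
(r(-2, -1)*k + 2)*B(68, -31) = ((-5*√((-2)² + (-1)²))*(I*√6) + 2)*(-4) = ((-5*√(4 + 1))*(I*√6) + 2)*(-4) = ((-5*√5)*(I*√6) + 2)*(-4) = (-5*I*√30 + 2)*(-4) = (2 - 5*I*√30)*(-4) = -8 + 20*I*√30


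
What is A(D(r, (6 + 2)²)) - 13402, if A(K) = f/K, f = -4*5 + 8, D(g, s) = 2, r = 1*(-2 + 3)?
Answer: -13408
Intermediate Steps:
r = 1 (r = 1*1 = 1)
f = -12 (f = -20 + 8 = -12)
A(K) = -12/K
A(D(r, (6 + 2)²)) - 13402 = -12/2 - 13402 = -12*½ - 13402 = -6 - 13402 = -13408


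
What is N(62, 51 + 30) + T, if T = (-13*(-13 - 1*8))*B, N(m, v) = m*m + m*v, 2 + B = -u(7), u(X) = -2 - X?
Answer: 10777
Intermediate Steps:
B = 7 (B = -2 - (-2 - 1*7) = -2 - (-2 - 7) = -2 - 1*(-9) = -2 + 9 = 7)
N(m, v) = m**2 + m*v
T = 1911 (T = -13*(-13 - 1*8)*7 = -13*(-13 - 8)*7 = -13*(-21)*7 = 273*7 = 1911)
N(62, 51 + 30) + T = 62*(62 + (51 + 30)) + 1911 = 62*(62 + 81) + 1911 = 62*143 + 1911 = 8866 + 1911 = 10777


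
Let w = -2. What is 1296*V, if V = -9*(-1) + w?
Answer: 9072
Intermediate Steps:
V = 7 (V = -9*(-1) - 2 = 9 - 2 = 7)
1296*V = 1296*7 = 9072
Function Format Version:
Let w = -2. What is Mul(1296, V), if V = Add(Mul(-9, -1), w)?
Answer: 9072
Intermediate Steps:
V = 7 (V = Add(Mul(-9, -1), -2) = Add(9, -2) = 7)
Mul(1296, V) = Mul(1296, 7) = 9072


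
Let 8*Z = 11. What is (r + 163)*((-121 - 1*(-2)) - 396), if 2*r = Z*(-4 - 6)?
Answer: -643235/8 ≈ -80404.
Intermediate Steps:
Z = 11/8 (Z = (⅛)*11 = 11/8 ≈ 1.3750)
r = -55/8 (r = (11*(-4 - 6)/8)/2 = ((11/8)*(-10))/2 = (½)*(-55/4) = -55/8 ≈ -6.8750)
(r + 163)*((-121 - 1*(-2)) - 396) = (-55/8 + 163)*((-121 - 1*(-2)) - 396) = 1249*((-121 + 2) - 396)/8 = 1249*(-119 - 396)/8 = (1249/8)*(-515) = -643235/8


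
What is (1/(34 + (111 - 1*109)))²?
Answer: 1/1296 ≈ 0.00077160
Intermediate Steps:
(1/(34 + (111 - 1*109)))² = (1/(34 + (111 - 109)))² = (1/(34 + 2))² = (1/36)² = 1/1296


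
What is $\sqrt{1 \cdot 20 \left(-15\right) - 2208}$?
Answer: $2 i \sqrt{627} \approx 50.08 i$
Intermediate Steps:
$\sqrt{1 \cdot 20 \left(-15\right) - 2208} = \sqrt{20 \left(-15\right) - 2208} = \sqrt{-300 - 2208} = \sqrt{-2508} = 2 i \sqrt{627}$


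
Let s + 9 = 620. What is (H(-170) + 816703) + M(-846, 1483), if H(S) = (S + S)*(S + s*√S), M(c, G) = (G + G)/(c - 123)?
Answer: 847390441/969 - 207740*I*√170 ≈ 8.745e+5 - 2.7086e+6*I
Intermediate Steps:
s = 611 (s = -9 + 620 = 611)
M(c, G) = 2*G/(-123 + c) (M(c, G) = (2*G)/(-123 + c) = 2*G/(-123 + c))
H(S) = 2*S*(S + 611*√S) (H(S) = (S + S)*(S + 611*√S) = (2*S)*(S + 611*√S) = 2*S*(S + 611*√S))
(H(-170) + 816703) + M(-846, 1483) = ((2*(-170)² + 1222*(-170)^(3/2)) + 816703) + 2*1483/(-123 - 846) = ((2*28900 + 1222*(-170*I*√170)) + 816703) + 2*1483/(-969) = ((57800 - 207740*I*√170) + 816703) + 2*1483*(-1/969) = (874503 - 207740*I*√170) - 2966/969 = 847390441/969 - 207740*I*√170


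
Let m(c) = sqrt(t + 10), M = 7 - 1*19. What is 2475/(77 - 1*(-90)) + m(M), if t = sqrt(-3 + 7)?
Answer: 2475/167 + 2*sqrt(3) ≈ 18.284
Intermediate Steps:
t = 2 (t = sqrt(4) = 2)
M = -12 (M = 7 - 19 = -12)
m(c) = 2*sqrt(3) (m(c) = sqrt(2 + 10) = sqrt(12) = 2*sqrt(3))
2475/(77 - 1*(-90)) + m(M) = 2475/(77 - 1*(-90)) + 2*sqrt(3) = 2475/(77 + 90) + 2*sqrt(3) = 2475/167 + 2*sqrt(3)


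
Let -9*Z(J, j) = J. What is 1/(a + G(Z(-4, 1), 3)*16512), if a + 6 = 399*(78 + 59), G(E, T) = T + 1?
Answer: 1/120705 ≈ 8.2847e-6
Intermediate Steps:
Z(J, j) = -J/9
G(E, T) = 1 + T
a = 54657 (a = -6 + 399*(78 + 59) = -6 + 399*137 = -6 + 54663 = 54657)
1/(a + G(Z(-4, 1), 3)*16512) = 1/(54657 + (1 + 3)*16512) = 1/(54657 + 4*16512) = 1/(54657 + 66048) = 1/120705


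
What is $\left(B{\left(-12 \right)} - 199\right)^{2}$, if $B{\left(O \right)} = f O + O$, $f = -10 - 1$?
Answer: $6241$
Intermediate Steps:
$f = -11$
$B{\left(O \right)} = - 10 O$ ($B{\left(O \right)} = - 11 O + O = - 10 O$)
$\left(B{\left(-12 \right)} - 199\right)^{2} = \left(\left(-10\right) \left(-12\right) - 199\right)^{2} = \left(120 - 199\right)^{2} = \left(-79\right)^{2} = 6241$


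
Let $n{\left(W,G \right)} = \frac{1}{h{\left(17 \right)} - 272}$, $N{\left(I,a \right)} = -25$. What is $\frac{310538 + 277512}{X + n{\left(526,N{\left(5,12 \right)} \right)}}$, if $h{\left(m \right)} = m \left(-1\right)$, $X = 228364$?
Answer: $\frac{33989290}{13199439} \approx 2.5751$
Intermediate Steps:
$h{\left(m \right)} = - m$
$n{\left(W,G \right)} = - \frac{1}{289}$ ($n{\left(W,G \right)} = \frac{1}{\left(-1\right) 17 - 272} = \frac{1}{-17 - 272} = \frac{1}{-289} = - \frac{1}{289}$)
$\frac{310538 + 277512}{X + n{\left(526,N{\left(5,12 \right)} \right)}} = \frac{310538 + 277512}{228364 - \frac{1}{289}} = \frac{588050}{\frac{65997195}{289}} = 588050 \cdot \frac{289}{65997195} = \frac{33989290}{13199439}$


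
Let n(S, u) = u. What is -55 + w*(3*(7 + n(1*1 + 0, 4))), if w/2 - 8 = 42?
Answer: 3245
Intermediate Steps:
w = 100 (w = 16 + 2*42 = 16 + 84 = 100)
-55 + w*(3*(7 + n(1*1 + 0, 4))) = -55 + 100*(3*(7 + 4)) = -55 + 100*(3*11) = -55 + 100*33 = -55 + 3300 = 3245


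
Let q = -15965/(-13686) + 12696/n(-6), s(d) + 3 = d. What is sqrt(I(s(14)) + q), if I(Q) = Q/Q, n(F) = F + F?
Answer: I*sqrt(197764574982)/13686 ≈ 32.494*I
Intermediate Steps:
n(F) = 2*F
s(d) = -3 + d
I(Q) = 1
q = -14463823/13686 (q = -15965/(-13686) + 12696/((2*(-6))) = -15965*(-1/13686) + 12696/(-12) = 15965/13686 + 12696*(-1/12) = 15965/13686 - 1058 = -14463823/13686 ≈ -1056.8)
sqrt(I(s(14)) + q) = sqrt(1 - 14463823/13686) = sqrt(-14450137/13686) = I*sqrt(197764574982)/13686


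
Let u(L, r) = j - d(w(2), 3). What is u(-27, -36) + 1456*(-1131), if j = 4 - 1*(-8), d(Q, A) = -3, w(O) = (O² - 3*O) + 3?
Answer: -1646721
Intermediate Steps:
w(O) = 3 + O² - 3*O
j = 12 (j = 4 + 8 = 12)
u(L, r) = 15 (u(L, r) = 12 - 1*(-3) = 12 + 3 = 15)
u(-27, -36) + 1456*(-1131) = 15 + 1456*(-1131) = 15 - 1646736 = -1646721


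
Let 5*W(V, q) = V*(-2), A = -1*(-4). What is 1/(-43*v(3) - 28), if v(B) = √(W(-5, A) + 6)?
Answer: 7/3502 - 43*√2/7004 ≈ -0.0066835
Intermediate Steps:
A = 4
W(V, q) = -2*V/5 (W(V, q) = (V*(-2))/5 = (-2*V)/5 = -2*V/5)
v(B) = 2*√2 (v(B) = √(-⅖*(-5) + 6) = √(2 + 6) = √8 = 2*√2)
1/(-43*v(3) - 28) = 1/(-86*√2 - 28) = 1/(-28 - 86*√2)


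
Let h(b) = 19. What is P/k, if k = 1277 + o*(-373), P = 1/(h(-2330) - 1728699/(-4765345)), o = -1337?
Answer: 4765345/46133097054412 ≈ 1.0330e-7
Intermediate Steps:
P = 4765345/92270254 (P = 1/(19 - 1728699/(-4765345)) = 1/(19 - 1728699*(-1/4765345)) = 1/(19 + 1728699/4765345) = 1/(92270254/4765345) = 4765345/92270254 ≈ 0.051646)
k = 499978 (k = 1277 - 1337*(-373) = 1277 + 498701 = 499978)
P/k = (4765345/92270254)/499978 = (4765345/92270254)*(1/499978) = 4765345/46133097054412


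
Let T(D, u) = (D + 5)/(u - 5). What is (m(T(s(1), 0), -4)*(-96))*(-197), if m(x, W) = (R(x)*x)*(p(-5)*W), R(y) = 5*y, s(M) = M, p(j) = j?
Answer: 2723328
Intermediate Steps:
T(D, u) = (5 + D)/(-5 + u)
m(x, W) = -25*W*x² (m(x, W) = ((5*x)*x)*(-5*W) = (5*x²)*(-5*W) = -25*W*x²)
(m(T(s(1), 0), -4)*(-96))*(-197) = (-25*(-4)*((5 + 1)/(-5 + 0))²*(-96))*(-197) = (-25*(-4)*(6/(-5))²*(-96))*(-197) = (-25*(-4)*(-⅕*6)²*(-96))*(-197) = (-25*(-4)*(-6/5)²*(-96))*(-197) = (-25*(-4)*36/25*(-96))*(-197) = (144*(-96))*(-197) = -13824*(-197) = 2723328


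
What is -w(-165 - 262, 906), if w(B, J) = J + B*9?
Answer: 2937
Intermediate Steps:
w(B, J) = J + 9*B
-w(-165 - 262, 906) = -(906 + 9*(-165 - 262)) = -(906 + 9*(-427)) = -(906 - 3843) = -1*(-2937) = 2937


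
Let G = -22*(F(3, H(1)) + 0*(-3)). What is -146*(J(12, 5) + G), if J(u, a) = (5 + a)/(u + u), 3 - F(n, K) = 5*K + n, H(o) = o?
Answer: -96725/6 ≈ -16121.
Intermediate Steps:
F(n, K) = 3 - n - 5*K (F(n, K) = 3 - (5*K + n) = 3 - (n + 5*K) = 3 + (-n - 5*K) = 3 - n - 5*K)
J(u, a) = (5 + a)/(2*u) (J(u, a) = (5 + a)/((2*u)) = (5 + a)*(1/(2*u)) = (5 + a)/(2*u))
G = 110 (G = -22*((3 - 1*3 - 5*1) + 0*(-3)) = -22*((3 - 3 - 5) + 0) = -22*(-5 + 0) = -22*(-5) = 110)
-146*(J(12, 5) + G) = -146*((1/2)*(5 + 5)/12 + 110) = -146*((1/2)*(1/12)*10 + 110) = -146*(5/12 + 110) = -146*1325/12 = -96725/6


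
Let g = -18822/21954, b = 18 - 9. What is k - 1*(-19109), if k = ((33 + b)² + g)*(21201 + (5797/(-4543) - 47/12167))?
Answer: 29895628218721630/799407343 ≈ 3.7397e+7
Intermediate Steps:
b = 9
g = -3137/3659 (g = -18822*1/21954 = -3137/3659 ≈ -0.85734)
k = 29880352343804243/799407343 (k = ((33 + 9)² - 3137/3659)*(21201 + (5797/(-4543) - 47/12167)) = (42² - 3137/3659)*(21201 + (5797*(-1/4543) - 47*1/12167)) = (1764 - 3137/3659)*(21201 + (-527/413 - 47/12167)) = 6451339*(21201 - 6431420/5024971)/3659 = (6451339/3659)*(106527978751/5024971) = 29880352343804243/799407343 ≈ 3.7378e+7)
k - 1*(-19109) = 29880352343804243/799407343 - 1*(-19109) = 29880352343804243/799407343 + 19109 = 29895628218721630/799407343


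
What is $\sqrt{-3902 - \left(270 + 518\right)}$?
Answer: $i \sqrt{4690} \approx 68.484 i$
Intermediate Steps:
$\sqrt{-3902 - \left(270 + 518\right)} = \sqrt{-3902 - 788} = \sqrt{-4690} = i \sqrt{4690}$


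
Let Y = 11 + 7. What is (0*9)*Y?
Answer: 0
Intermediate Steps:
Y = 18
(0*9)*Y = (0*9)*18 = 0*18 = 0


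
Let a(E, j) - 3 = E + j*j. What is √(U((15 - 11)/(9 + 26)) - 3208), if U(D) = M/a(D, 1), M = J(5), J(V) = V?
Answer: I*√461777/12 ≈ 56.628*I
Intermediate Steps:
M = 5
a(E, j) = 3 + E + j² (a(E, j) = 3 + (E + j*j) = 3 + (E + j²) = 3 + E + j²)
U(D) = 5/(4 + D) (U(D) = 5/(3 + D + 1²) = 5/(3 + D + 1) = 5/(4 + D))
√(U((15 - 11)/(9 + 26)) - 3208) = √(5/(4 + (15 - 11)/(9 + 26)) - 3208) = √(5/(4 + 4/35) - 3208) = √(5/(144/35) - 3208) = √(5*(35/144) - 3208) = √(175/144 - 3208) = √(-461777/144) = I*√461777/12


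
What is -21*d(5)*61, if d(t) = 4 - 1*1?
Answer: -3843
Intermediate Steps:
d(t) = 3 (d(t) = 4 - 1 = 3)
-21*d(5)*61 = -21*3*61 = -63*61 = -3843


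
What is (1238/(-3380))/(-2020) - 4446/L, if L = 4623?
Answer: -5058297721/5260665800 ≈ -0.96153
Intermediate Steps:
(1238/(-3380))/(-2020) - 4446/L = (1238/(-3380))/(-2020) - 4446/4623 = (1238*(-1/3380))*(-1/2020) - 4446*1/4623 = -619/1690*(-1/2020) - 1482/1541 = 619/3413800 - 1482/1541 = -5058297721/5260665800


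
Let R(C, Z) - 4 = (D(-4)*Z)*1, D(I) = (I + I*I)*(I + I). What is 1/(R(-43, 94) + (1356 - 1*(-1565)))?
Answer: -1/6099 ≈ -0.00016396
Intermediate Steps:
D(I) = 2*I*(I + I**2) (D(I) = (I + I**2)*(2*I) = 2*I*(I + I**2))
R(C, Z) = 4 - 96*Z (R(C, Z) = 4 + ((2*(-4)**2*(1 - 4))*Z)*1 = 4 + ((2*16*(-3))*Z)*1 = 4 - 96*Z*1 = 4 - 96*Z)
1/(R(-43, 94) + (1356 - 1*(-1565))) = 1/((4 - 96*94) + (1356 - 1*(-1565))) = 1/((4 - 9024) + (1356 + 1565)) = 1/(-9020 + 2921) = 1/(-6099) = -1/6099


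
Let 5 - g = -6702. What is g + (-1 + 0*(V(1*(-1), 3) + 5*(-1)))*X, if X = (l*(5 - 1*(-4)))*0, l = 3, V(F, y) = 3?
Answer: 6707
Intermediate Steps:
g = 6707 (g = 5 - 1*(-6702) = 5 + 6702 = 6707)
X = 0 (X = (3*(5 - 1*(-4)))*0 = (3*(5 + 4))*0 = (3*9)*0 = 27*0 = 0)
g + (-1 + 0*(V(1*(-1), 3) + 5*(-1)))*X = 6707 + (-1 + 0*(3 + 5*(-1)))*0 = 6707 + (-1 + 0*(3 - 5))*0 = 6707 + (-1 + 0*(-2))*0 = 6707 + (-1 + 0)*0 = 6707 - 1*0 = 6707 + 0 = 6707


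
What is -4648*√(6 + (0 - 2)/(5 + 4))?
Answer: -9296*√13/3 ≈ -11172.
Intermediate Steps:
-4648*√(6 + (0 - 2)/(5 + 4)) = -4648*√(6 - 2/9) = -9296*√13/3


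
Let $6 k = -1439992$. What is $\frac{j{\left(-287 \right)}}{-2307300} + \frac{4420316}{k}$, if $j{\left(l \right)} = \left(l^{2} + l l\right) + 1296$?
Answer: $- \frac{3839566142033}{207655846350} \approx -18.49$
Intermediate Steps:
$k = - \frac{719996}{3}$ ($k = \frac{1}{6} \left(-1439992\right) = - \frac{719996}{3} \approx -2.4 \cdot 10^{5}$)
$j{\left(l \right)} = 1296 + 2 l^{2}$ ($j{\left(l \right)} = \left(l^{2} + l^{2}\right) + 1296 = 2 l^{2} + 1296 = 1296 + 2 l^{2}$)
$\frac{j{\left(-287 \right)}}{-2307300} + \frac{4420316}{k} = \frac{1296 + 2 \left(-287\right)^{2}}{-2307300} + \frac{4420316}{- \frac{719996}{3}} = \left(1296 + 2 \cdot 82369\right) \left(- \frac{1}{2307300}\right) + 4420316 \left(- \frac{3}{719996}\right) = \left(1296 + 164738\right) \left(- \frac{1}{2307300}\right) - \frac{3315237}{179999} = 166034 \left(- \frac{1}{2307300}\right) - \frac{3315237}{179999} = - \frac{83017}{1153650} - \frac{3315237}{179999} = - \frac{3839566142033}{207655846350}$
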